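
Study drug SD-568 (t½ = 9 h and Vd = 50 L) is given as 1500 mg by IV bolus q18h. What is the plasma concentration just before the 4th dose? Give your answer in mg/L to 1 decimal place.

f = (1/2)^(τ/t½) = (1/2)^(18/9) ≈ 0.2500.
C₀ = D/Vd = 1500/50 ≈ 30.000 mg/L.
Before the 4th dose, 3 doses have been given. Superposition: Cmin = C₀·(f + f² + … + f^3).
≈ 30.000 × (0.2500 + 0.0625 + 0.0156) ≈ 30.000 × 0.3281 ≈ 9.843 mg/L.

9.8 mg/L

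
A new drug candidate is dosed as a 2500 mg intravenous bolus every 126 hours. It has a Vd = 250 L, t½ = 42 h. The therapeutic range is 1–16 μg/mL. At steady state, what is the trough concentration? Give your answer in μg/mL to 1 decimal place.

The dosing interval is 3 half-lives, so f = 2^(−3) = 0.125.
At steady state, R = 1/(1 − 0.125) = 8/7.
Single-dose peak C₀ = D/Vd = 2500/250 = 10 μg/mL.
Steady-state peak Cmax,ss = C₀·R = 10 × 8/7 ≈ 11.429 μg/mL.
Steady-state trough Cmin,ss = Cmax,ss·f ≈ 11.429 × 0.125 ≈ 1.429 μg/mL.
Trough 1.4 μg/mL vs MEC 1 μg/mL: adequate.

1.4 μg/mL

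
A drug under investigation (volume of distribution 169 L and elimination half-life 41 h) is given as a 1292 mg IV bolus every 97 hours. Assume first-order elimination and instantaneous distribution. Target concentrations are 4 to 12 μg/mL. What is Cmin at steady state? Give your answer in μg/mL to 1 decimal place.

k = ln2/t½ = ln2/41 ≈ 0.016906 h⁻¹; fraction remaining f = e^(−kτ) = e^(−0.016906×97) ≈ 0.1940.
Accumulation ratio R = 1/(1 − f) ≈ 1/0.8060 ≈ 1.2407.
Each bolus raises the concentration by D/Vd = 1292/169 ≈ 7.645 μg/mL.
Cmax,ss = C₀/(1 − f) ≈ 7.645/0.8060 ≈ 9.485 μg/mL.
One interval later, Cmin,ss = Cmax,ss·e^(−kτ) ≈ 9.485 × 0.1940 ≈ 1.840 μg/mL.
Trough 1.8 μg/mL vs MEC 4 μg/mL: subtherapeutic.

1.8 μg/mL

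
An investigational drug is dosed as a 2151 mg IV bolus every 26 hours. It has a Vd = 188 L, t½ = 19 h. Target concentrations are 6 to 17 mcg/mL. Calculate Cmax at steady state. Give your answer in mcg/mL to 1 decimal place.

τ/t½ = 26/19 ≈ 1.3684, so fraction remaining f = (1/2)^(26/19) ≈ 0.3873.
At steady state, accumulation factor R = 1/(1 − e^(−kτ)) ≈ 1.6321.
Single-dose peak C₀ = D/Vd = 2151/188 ≈ 11.441 mcg/mL.
Cmax,ss = C₀/(1 − f) ≈ 11.441/0.6127 ≈ 18.673 mcg/mL.
Peak 18.7 mcg/mL vs MTC 17 mcg/mL: exceeds toxic threshold.

18.7 mcg/mL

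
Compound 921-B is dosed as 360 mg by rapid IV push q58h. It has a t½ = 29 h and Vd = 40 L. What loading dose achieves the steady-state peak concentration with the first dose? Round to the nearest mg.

480 mg

f = (1/2)^(58/29) ≈ 0.250000; accumulation ratio R = 1/(1−f) ≈ 1.33333.
Loading dose to hit Cmax,ss on first dose: D_load = D_maint·R ≈ 360 × 1.33333 ≈ 480.00 mg.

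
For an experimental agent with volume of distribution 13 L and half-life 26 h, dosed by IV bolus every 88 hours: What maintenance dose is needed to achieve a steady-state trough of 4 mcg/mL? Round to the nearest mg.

491 mg

τ/t½ = 88/26 ≈ 3.3846, so f = (1/2)^(88/26) ≈ 0.095748.
Cmin,ss = (D/Vd)·f/(1−f), so D = Cmin,ss·Vd·(1−f)/f.
D = 4 × 13 × (1−f)/f ≈ 4 × 13 × 9.44408 ≈ 491.09 mg.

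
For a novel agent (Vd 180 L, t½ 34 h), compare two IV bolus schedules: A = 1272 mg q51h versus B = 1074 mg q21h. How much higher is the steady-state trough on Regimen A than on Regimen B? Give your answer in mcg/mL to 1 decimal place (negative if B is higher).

Regimen A: f = (1/2)^(51/34) ≈ 0.3536; Cmin,ss = (1272/180)·f/(1−f) ≈ 3.866 mcg/mL.
Regimen B: f = (1/2)^(21/34) ≈ 0.6517; Cmin,ss = (1074/180)·f/(1−f) ≈ 11.164 mcg/mL.
Difference ≈ 3.866 − 11.164 ≈ -7.298 mcg/mL.

-7.3 mcg/mL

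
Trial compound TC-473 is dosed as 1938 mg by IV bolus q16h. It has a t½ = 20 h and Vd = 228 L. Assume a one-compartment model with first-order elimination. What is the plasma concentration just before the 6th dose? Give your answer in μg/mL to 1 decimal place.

10.8 μg/mL

f = (1/2)^(τ/t½) = (1/2)^(16/20) ≈ 0.5743.
C₀ = D/Vd = 1938/228 ≈ 8.500 μg/mL.
Before the 6th dose, 5 doses have been given. Superposition: Cmin = C₀·(f + f² + … + f^5).
≈ 8.500 × (0.5743 + 0.3298 + 0.1894 + 0.1088 + 0.0625) ≈ 8.500 × 1.2648 ≈ 10.751 μg/mL.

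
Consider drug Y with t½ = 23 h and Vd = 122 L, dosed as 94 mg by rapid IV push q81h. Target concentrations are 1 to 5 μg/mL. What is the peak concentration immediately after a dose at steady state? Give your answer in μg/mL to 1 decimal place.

Over one 81-h interval, 81/23 ≈ 3.5217 half-lives elapse, leaving f ≈ 0.0871 of each dose.
At steady state, accumulation factor R = 1/(1 − e^(−kτ)) ≈ 1.0954.
Each bolus raises the concentration by D/Vd = 94/122 ≈ 0.770 μg/mL.
Steady-state peak Cmax,ss = C₀·R ≈ 0.770 × 1.0954 ≈ 0.843 μg/mL.
Peak 0.8 μg/mL vs MTC 5 μg/mL: below toxic threshold.

0.8 μg/mL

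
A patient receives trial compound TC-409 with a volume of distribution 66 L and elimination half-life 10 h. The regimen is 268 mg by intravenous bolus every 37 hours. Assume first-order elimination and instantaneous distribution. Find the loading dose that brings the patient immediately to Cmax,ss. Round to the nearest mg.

f = (1/2)^(37/10) ≈ 0.076947; accumulation ratio R = 1/(1−f) ≈ 1.08336.
Loading dose to hit Cmax,ss on first dose: D_load = D_maint·R ≈ 268 × 1.08336 ≈ 290.34 mg.

290 mg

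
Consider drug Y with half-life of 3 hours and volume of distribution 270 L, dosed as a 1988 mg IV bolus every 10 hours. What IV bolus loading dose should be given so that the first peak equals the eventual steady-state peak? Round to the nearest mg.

f = (1/2)^(10/3) ≈ 0.099213; accumulation ratio R = 1/(1−f) ≈ 1.11014.
Loading dose to hit Cmax,ss on first dose: D_load = D_maint·R ≈ 1988 × 1.11014 ≈ 2206.96 mg.

2207 mg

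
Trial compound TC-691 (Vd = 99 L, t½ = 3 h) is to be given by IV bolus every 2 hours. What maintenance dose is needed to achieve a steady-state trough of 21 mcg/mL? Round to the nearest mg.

1221 mg

τ/t½ = 2/3 ≈ 0.66667, so f = (1/2)^(2/3) ≈ 0.629961.
Cmin,ss = (D/Vd)·f/(1−f), so D = Cmin,ss·Vd·(1−f)/f.
D = 21 × 99 × (1−f)/f ≈ 21 × 99 × 0.58740 ≈ 1221.20 mg.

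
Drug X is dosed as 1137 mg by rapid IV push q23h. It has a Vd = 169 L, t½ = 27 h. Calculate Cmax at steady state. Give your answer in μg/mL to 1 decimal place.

τ/t½ = 23/27 ≈ 0.85185, so fraction remaining f = (1/2)^(23/27) ≈ 0.5541.
Accumulation ratio R = 1/(1 − f) ≈ 1/0.4459 ≈ 2.2427.
Each bolus raises the concentration by D/Vd = 1137/169 ≈ 6.728 μg/mL.
Cmax,ss = C₀/(1 − f) ≈ 6.728/0.4459 ≈ 15.089 μg/mL.

15.1 μg/mL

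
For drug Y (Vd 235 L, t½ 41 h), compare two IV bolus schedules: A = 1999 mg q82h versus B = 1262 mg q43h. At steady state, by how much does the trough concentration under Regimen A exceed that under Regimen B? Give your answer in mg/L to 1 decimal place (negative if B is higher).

-2.2 mg/L

Regimen A: f = (1/2)^(82/41) ≈ 0.2500; Cmin,ss = (1999/235)·f/(1−f) ≈ 2.835 mg/L.
Regimen B: f = (1/2)^(43/41) ≈ 0.4834; Cmin,ss = (1262/235)·f/(1−f) ≈ 5.025 mg/L.
Difference ≈ 2.835 − 5.025 ≈ -2.190 mg/L.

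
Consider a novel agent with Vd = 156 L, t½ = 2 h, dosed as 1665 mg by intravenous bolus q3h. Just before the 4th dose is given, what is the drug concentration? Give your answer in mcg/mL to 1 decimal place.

f = (1/2)^(τ/t½) = (1/2)^(3/2) ≈ 0.3536.
C₀ = D/Vd = 1665/156 ≈ 10.673 mcg/mL.
Before the 4th dose, 3 doses have been given. Superposition: Cmin = C₀·(f + f² + … + f^3).
≈ 10.673 × (0.3536 + 0.1250 + 0.0442) ≈ 10.673 × 0.5228 ≈ 5.580 mcg/mL.

5.6 mcg/mL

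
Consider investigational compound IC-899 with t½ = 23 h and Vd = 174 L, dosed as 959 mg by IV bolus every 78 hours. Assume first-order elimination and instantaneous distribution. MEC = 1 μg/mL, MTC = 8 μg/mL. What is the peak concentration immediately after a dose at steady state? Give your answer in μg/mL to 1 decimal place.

τ/t½ = 78/23 ≈ 3.3913, so fraction remaining f = (1/2)^(78/23) ≈ 0.0953.
At steady state, accumulation factor R = 1/(1 − e^(−kτ)) ≈ 1.1053.
Each bolus raises the concentration by D/Vd = 959/174 ≈ 5.511 μg/mL.
Cmax,ss = C₀/(1 − f) ≈ 5.511/0.9047 ≈ 6.092 μg/mL.
Peak 6.1 μg/mL vs MTC 8 μg/mL: below toxic threshold.

6.1 μg/mL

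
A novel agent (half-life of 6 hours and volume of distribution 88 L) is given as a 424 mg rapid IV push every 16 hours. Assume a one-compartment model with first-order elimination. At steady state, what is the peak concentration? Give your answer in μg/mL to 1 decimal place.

Over one 16-h interval, 16/6 ≈ 2.6667 half-lives elapse, leaving f ≈ 0.1575 of each dose.
At steady state, accumulation factor R = 1/(1 − e^(−kτ)) ≈ 1.1869.
Each bolus raises the concentration by D/Vd = 424/88 ≈ 4.818 μg/mL.
Cmax,ss = C₀/(1 − f) ≈ 4.818/0.8425 ≈ 5.719 μg/mL.

5.7 μg/mL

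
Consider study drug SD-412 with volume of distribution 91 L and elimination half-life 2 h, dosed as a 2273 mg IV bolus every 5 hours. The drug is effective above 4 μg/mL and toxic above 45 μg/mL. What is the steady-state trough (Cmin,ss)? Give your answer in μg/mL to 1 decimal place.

k = ln2/t½ = ln2/2 ≈ 0.346574 h⁻¹; fraction remaining f = e^(−kτ) = e^(−0.346574×5) ≈ 0.1768.
Each bolus raises the concentration by D/Vd = 2273/91 ≈ 24.978 μg/mL.
Steady-state trough Cmin,ss = C₀·f/(1−f) ≈ 24.978 × 0.1768/0.8232 ≈ 5.365 μg/mL.
Trough 5.4 μg/mL vs MEC 4 μg/mL: adequate.

5.4 μg/mL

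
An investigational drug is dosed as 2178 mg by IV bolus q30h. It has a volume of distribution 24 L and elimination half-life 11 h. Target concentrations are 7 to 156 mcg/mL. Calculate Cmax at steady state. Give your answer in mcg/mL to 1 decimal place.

106.9 mcg/mL

τ/t½ = 30/11 ≈ 2.7273, so fraction remaining f = (1/2)^(30/11) ≈ 0.1510.
At steady state, accumulation factor R = 1/(1 − e^(−kτ)) ≈ 1.1779.
Single-dose peak C₀ = D/Vd = 2178/24 ≈ 90.750 mcg/mL.
Cmax,ss = C₀/(1 − f) ≈ 90.750/0.8490 ≈ 106.890 mcg/mL.
Peak 106.9 mcg/mL vs MTC 156 mcg/mL: below toxic threshold.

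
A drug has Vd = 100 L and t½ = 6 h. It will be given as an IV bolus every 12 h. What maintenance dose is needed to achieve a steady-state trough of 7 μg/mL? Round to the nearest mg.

2100 mg

τ/t½ = 12/6 ≈ 2, so f = (1/2)^(12/6) ≈ 0.250000.
Cmin,ss = (D/Vd)·f/(1−f), so D = Cmin,ss·Vd·(1−f)/f.
D = 7 × 100 × (1−f)/f ≈ 7 × 100 × 3.00000 ≈ 2100.00 mg.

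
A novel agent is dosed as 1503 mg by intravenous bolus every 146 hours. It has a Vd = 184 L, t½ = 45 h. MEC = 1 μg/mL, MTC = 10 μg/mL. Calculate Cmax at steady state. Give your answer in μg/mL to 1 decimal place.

k = ln2/t½ = ln2/45 ≈ 0.015403 h⁻¹; fraction remaining f = e^(−kτ) = e^(−0.015403×146) ≈ 0.1055.
Accumulation ratio R = 1/(1 − f) ≈ 1/0.8945 ≈ 1.1179.
Each bolus raises the concentration by D/Vd = 1503/184 ≈ 8.168 μg/mL.
Steady-state peak Cmax,ss = C₀·R ≈ 8.168 × 1.1179 ≈ 9.131 μg/mL.
Peak 9.1 μg/mL vs MTC 10 μg/mL: below toxic threshold.

9.1 μg/mL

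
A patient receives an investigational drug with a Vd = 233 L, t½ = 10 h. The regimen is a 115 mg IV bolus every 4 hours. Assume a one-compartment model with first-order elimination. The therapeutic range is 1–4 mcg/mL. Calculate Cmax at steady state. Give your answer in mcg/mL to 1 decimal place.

2.0 mcg/mL

Over one 4-h interval, 4/10 ≈ 0.4 half-lives elapse, leaving f ≈ 0.7579 of each dose.
Accumulation ratio R = 1/(1 − f) ≈ 1/0.2421 ≈ 4.1305.
Each bolus raises the concentration by D/Vd = 115/233 ≈ 0.494 mcg/mL.
Steady-state peak Cmax,ss = C₀·R ≈ 0.494 × 4.1305 ≈ 2.040 mcg/mL.
Peak 2.0 mcg/mL vs MTC 4 mcg/mL: below toxic threshold.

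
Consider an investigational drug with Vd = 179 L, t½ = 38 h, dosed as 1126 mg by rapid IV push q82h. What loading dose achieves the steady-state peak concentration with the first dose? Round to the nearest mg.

1451 mg

f = (1/2)^(82/38) ≈ 0.224083; accumulation ratio R = 1/(1−f) ≈ 1.28880.
Loading dose to hit Cmax,ss on first dose: D_load = D_maint·R ≈ 1126 × 1.28880 ≈ 1451.19 mg.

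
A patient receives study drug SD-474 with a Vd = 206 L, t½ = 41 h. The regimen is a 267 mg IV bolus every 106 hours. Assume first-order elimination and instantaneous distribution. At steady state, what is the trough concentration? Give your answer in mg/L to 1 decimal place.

Over one 106-h interval, 106/41 ≈ 2.5854 half-lives elapse, leaving f ≈ 0.1666 of each dose.
At steady state, accumulation factor R = 1/(1 − e^(−kτ)) ≈ 1.1999.
Each bolus raises the concentration by D/Vd = 267/206 ≈ 1.296 mg/L.
Steady-state peak Cmax,ss = C₀·R ≈ 1.296 × 1.1999 ≈ 1.555 mg/L.
One interval later, Cmin,ss = Cmax,ss·e^(−kτ) ≈ 1.555 × 0.1666 ≈ 0.259 mg/L.

0.3 mg/L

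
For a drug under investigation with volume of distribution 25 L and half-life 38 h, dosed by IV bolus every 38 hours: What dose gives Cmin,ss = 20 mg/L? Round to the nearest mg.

500 mg

τ/t½ = 38/38 ≈ 1, so f = (1/2)^(38/38) ≈ 0.500000.
Cmin,ss = (D/Vd)·f/(1−f), so D = Cmin,ss·Vd·(1−f)/f.
D = 20 × 25 × (1−f)/f ≈ 20 × 25 × 1.00000 ≈ 500.00 mg.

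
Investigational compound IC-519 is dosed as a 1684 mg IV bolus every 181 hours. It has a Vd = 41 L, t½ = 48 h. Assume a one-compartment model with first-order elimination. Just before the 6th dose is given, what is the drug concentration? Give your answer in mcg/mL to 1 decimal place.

3.2 mcg/mL

f = (1/2)^(τ/t½) = (1/2)^(181/48) ≈ 0.0733.
C₀ = D/Vd = 1684/41 ≈ 41.073 mcg/mL.
Before the 6th dose, 5 doses have been given. Superposition: Cmin = C₀·(f + f² + … + f^5).
≈ 41.073 × (0.0733 + 0.0054 + 0.0004 + 0.0000 + 0.0000) ≈ 41.073 × 0.0791 ≈ 3.249 mcg/mL.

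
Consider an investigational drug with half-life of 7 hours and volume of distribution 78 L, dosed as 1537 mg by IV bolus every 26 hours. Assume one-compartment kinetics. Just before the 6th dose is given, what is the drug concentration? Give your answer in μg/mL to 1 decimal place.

1.6 μg/mL

f = (1/2)^(τ/t½) = (1/2)^(26/7) ≈ 0.0762.
C₀ = D/Vd = 1537/78 ≈ 19.705 μg/mL.
Before the 6th dose, 5 doses have been given. Superposition: Cmin = C₀·(f + f² + … + f^5).
≈ 19.705 × (0.0762 + 0.0058 + 0.0004 + 0.0000 + 0.0000) ≈ 19.705 × 0.0824 ≈ 1.624 μg/mL.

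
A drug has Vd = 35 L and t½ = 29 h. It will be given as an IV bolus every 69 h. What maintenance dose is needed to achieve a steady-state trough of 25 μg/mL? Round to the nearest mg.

3678 mg

τ/t½ = 69/29 ≈ 2.3793, so f = (1/2)^(69/29) ≈ 0.192201.
Cmin,ss = (D/Vd)·f/(1−f), so D = Cmin,ss·Vd·(1−f)/f.
D = 25 × 35 × (1−f)/f ≈ 25 × 35 × 4.20289 ≈ 3677.53 mg.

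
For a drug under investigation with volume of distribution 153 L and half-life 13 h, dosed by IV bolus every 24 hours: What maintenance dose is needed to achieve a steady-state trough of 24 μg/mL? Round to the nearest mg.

9530 mg

τ/t½ = 24/13 ≈ 1.8462, so f = (1/2)^(24/13) ≈ 0.278133.
Cmin,ss = (D/Vd)·f/(1−f), so D = Cmin,ss·Vd·(1−f)/f.
D = 24 × 153 × (1−f)/f ≈ 24 × 153 × 2.59540 ≈ 9530.31 mg.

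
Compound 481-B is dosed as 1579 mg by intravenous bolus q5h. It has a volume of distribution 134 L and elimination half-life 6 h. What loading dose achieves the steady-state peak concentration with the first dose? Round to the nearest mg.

f = (1/2)^(5/6) ≈ 0.561231; accumulation ratio R = 1/(1−f) ≈ 2.27910.
Loading dose to hit Cmax,ss on first dose: D_load = D_maint·R ≈ 1579 × 2.27910 ≈ 3598.70 mg.

3599 mg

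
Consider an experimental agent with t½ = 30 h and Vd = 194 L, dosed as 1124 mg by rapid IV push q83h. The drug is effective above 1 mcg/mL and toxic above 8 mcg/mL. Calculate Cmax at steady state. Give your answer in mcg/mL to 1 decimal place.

τ/t½ = 83/30 ≈ 2.7667, so fraction remaining f = (1/2)^(83/30) ≈ 0.1469.
Accumulation ratio R = 1/(1 − f) ≈ 1/0.8531 ≈ 1.1722.
Each bolus raises the concentration by D/Vd = 1124/194 ≈ 5.794 mcg/mL.
Cmax,ss = C₀/(1 − f) ≈ 5.794/0.8531 ≈ 6.792 mcg/mL.
Peak 6.8 mcg/mL vs MTC 8 mcg/mL: below toxic threshold.

6.8 mcg/mL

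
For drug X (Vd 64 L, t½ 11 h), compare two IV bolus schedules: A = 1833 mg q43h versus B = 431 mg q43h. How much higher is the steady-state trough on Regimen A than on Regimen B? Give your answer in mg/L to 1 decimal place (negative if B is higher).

1.6 mg/L

Regimen A: f = (1/2)^(43/11) ≈ 0.0666; Cmin,ss = (1833/64)·f/(1−f) ≈ 2.044 mg/L.
Regimen B: f = (1/2)^(43/11) ≈ 0.0666; Cmin,ss = (431/64)·f/(1−f) ≈ 0.481 mg/L.
Difference ≈ 2.044 − 0.481 ≈ 1.563 mg/L.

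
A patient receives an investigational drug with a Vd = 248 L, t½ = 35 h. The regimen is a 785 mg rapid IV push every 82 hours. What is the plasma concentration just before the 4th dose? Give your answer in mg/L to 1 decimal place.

0.8 mg/L

f = (1/2)^(τ/t½) = (1/2)^(82/35) ≈ 0.1971.
C₀ = D/Vd = 785/248 ≈ 3.165 mg/L.
Before the 4th dose, 3 doses have been given. Superposition: Cmin = C₀·(f + f² + … + f^3).
≈ 3.165 × (0.1971 + 0.0388 + 0.0077) ≈ 3.165 × 0.2436 ≈ 0.771 mg/L.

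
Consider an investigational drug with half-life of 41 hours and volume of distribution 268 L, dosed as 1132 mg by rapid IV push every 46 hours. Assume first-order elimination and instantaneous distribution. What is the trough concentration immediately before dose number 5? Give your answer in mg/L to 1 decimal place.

f = (1/2)^(τ/t½) = (1/2)^(46/41) ≈ 0.4595.
C₀ = D/Vd = 1132/268 ≈ 4.224 mg/L.
Before the 5th dose, 4 doses have been given. Superposition: Cmin = C₀·(f + f² + … + f^4).
≈ 4.224 × (0.4595 + 0.2111 + 0.0970 + 0.0446) ≈ 4.224 × 0.8122 ≈ 3.431 mg/L.

3.4 mg/L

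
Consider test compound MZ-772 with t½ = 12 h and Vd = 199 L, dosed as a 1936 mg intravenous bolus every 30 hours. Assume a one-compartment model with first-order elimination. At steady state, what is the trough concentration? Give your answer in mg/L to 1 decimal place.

τ/t½ = 30/12 ≈ 2.5, so fraction remaining f = (1/2)^(30/12) ≈ 0.1768.
At steady state, accumulation factor R = 1/(1 − e^(−kτ)) ≈ 1.2148.
Single-dose peak C₀ = D/Vd = 1936/199 ≈ 9.729 mg/L.
Cmax,ss = C₀/(1 − f) ≈ 9.729/0.8232 ≈ 11.819 mg/L.
One interval later, Cmin,ss = Cmax,ss·e^(−kτ) ≈ 11.819 × 0.1768 ≈ 2.090 mg/L.

2.1 mg/L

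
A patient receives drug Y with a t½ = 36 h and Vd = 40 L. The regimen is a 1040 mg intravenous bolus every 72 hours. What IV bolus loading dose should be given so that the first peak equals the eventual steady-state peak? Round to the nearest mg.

1387 mg

f = (1/2)^(72/36) ≈ 0.250000; accumulation ratio R = 1/(1−f) ≈ 1.33333.
Loading dose to hit Cmax,ss on first dose: D_load = D_maint·R ≈ 1040 × 1.33333 ≈ 1386.66 mg.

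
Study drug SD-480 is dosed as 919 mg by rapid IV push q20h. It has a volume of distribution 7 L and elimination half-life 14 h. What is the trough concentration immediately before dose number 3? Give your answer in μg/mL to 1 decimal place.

66.9 μg/mL

f = (1/2)^(τ/t½) = (1/2)^(20/14) ≈ 0.3715.
C₀ = D/Vd = 919/7 ≈ 131.286 μg/mL.
Before the 3rd dose, 2 doses have been given. Superposition: Cmin = C₀·(f + f²).
≈ 131.286 × (0.3715 + 0.1380) ≈ 131.286 × 0.5095 ≈ 66.890 μg/mL.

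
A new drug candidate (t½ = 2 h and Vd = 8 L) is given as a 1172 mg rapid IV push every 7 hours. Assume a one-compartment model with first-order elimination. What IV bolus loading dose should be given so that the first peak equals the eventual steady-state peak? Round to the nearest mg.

1286 mg

f = (1/2)^(7/2) ≈ 0.088388; accumulation ratio R = 1/(1−f) ≈ 1.09696.
Loading dose to hit Cmax,ss on first dose: D_load = D_maint·R ≈ 1172 × 1.09696 ≈ 1285.64 mg.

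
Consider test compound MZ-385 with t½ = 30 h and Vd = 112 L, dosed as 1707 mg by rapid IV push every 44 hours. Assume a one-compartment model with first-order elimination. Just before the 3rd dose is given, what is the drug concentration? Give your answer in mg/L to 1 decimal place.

7.5 mg/L

f = (1/2)^(τ/t½) = (1/2)^(44/30) ≈ 0.3618.
C₀ = D/Vd = 1707/112 ≈ 15.241 mg/L.
Before the 3rd dose, 2 doses have been given. Superposition: Cmin = C₀·(f + f²).
≈ 15.241 × (0.3618 + 0.1309) ≈ 15.241 × 0.4927 ≈ 7.509 mg/L.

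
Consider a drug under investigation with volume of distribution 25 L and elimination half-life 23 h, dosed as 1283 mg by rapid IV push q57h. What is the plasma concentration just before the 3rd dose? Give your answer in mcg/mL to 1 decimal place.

f = (1/2)^(τ/t½) = (1/2)^(57/23) ≈ 0.1795.
C₀ = D/Vd = 1283/25 ≈ 51.320 mcg/mL.
Before the 3rd dose, 2 doses have been given. Superposition: Cmin = C₀·(f + f²).
≈ 51.320 × (0.1795 + 0.0322) ≈ 51.320 × 0.2117 ≈ 10.864 mcg/mL.

10.9 mcg/mL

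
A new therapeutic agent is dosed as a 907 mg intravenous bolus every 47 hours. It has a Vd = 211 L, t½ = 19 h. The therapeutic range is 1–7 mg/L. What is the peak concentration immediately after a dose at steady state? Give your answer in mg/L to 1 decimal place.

Over one 47-h interval, 47/19 ≈ 2.4737 half-lives elapse, leaving f ≈ 0.1800 of each dose.
Accumulation ratio R = 1/(1 − f) ≈ 1/0.8200 ≈ 1.2195.
Each bolus raises the concentration by D/Vd = 907/211 ≈ 4.299 mg/L.
Steady-state peak Cmax,ss = C₀·R ≈ 4.299 × 1.2195 ≈ 5.243 mg/L.
Peak 5.2 mg/L vs MTC 7 mg/L: below toxic threshold.

5.2 mg/L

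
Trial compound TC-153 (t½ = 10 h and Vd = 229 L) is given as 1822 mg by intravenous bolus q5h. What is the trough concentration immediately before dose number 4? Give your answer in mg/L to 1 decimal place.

12.4 mg/L

f = (1/2)^(τ/t½) = (1/2)^(5/10) ≈ 0.7071.
C₀ = D/Vd = 1822/229 ≈ 7.956 mg/L.
Before the 4th dose, 3 doses have been given. Superposition: Cmin = C₀·(f + f² + … + f^3).
≈ 7.956 × (0.7071 + 0.5000 + 0.3535) ≈ 7.956 × 1.5606 ≈ 12.416 mg/L.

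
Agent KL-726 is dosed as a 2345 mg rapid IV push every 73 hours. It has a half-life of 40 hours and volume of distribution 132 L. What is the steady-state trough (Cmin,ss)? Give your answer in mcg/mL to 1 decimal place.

7.0 mcg/mL

Over one 73-h interval, 73/40 ≈ 1.825 half-lives elapse, leaving f ≈ 0.2822 of each dose.
Accumulation ratio R = 1/(1 − f) ≈ 1/0.7178 ≈ 1.3931.
Each bolus raises the concentration by D/Vd = 2345/132 ≈ 17.765 mcg/mL.
Cmax,ss = C₀/(1 − f) ≈ 17.765/0.7178 ≈ 24.749 mcg/mL.
One interval later, Cmin,ss = Cmax,ss·e^(−kτ) ≈ 24.749 × 0.2822 ≈ 6.984 mcg/mL.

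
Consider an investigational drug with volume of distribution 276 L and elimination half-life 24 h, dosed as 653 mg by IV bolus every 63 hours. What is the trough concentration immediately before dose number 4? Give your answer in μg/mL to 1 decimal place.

0.5 μg/mL

f = (1/2)^(τ/t½) = (1/2)^(63/24) ≈ 0.1621.
C₀ = D/Vd = 653/276 ≈ 2.366 μg/mL.
Before the 4th dose, 3 doses have been given. Superposition: Cmin = C₀·(f + f² + … + f^3).
≈ 2.366 × (0.1621 + 0.0263 + 0.0043) ≈ 2.366 × 0.1927 ≈ 0.456 μg/mL.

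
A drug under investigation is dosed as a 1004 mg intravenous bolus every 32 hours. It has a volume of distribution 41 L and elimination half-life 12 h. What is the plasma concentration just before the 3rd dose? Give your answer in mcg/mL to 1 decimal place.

f = (1/2)^(τ/t½) = (1/2)^(32/12) ≈ 0.1575.
C₀ = D/Vd = 1004/41 ≈ 24.488 mcg/mL.
Before the 3rd dose, 2 doses have been given. Superposition: Cmin = C₀·(f + f²).
≈ 24.488 × (0.1575 + 0.0248) ≈ 24.488 × 0.1823 ≈ 4.464 mcg/mL.

4.5 mcg/mL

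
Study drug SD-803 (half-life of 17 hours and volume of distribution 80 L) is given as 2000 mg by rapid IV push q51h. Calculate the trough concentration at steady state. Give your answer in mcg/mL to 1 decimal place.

3.6 mcg/mL

τ = 51 h = 3 half-lives, so f = (1/2)^3 = 0.125.
Accumulation ratio R = 1/(1 − f) = 1/0.875 = 8/7.
Single-dose peak C₀ = D/Vd = 2000/80 = 25 mcg/mL.
Steady-state peak Cmax,ss = C₀·R = 25 × 8/7 ≈ 28.571 mcg/mL.
Steady-state trough Cmin,ss = Cmax,ss·f ≈ 28.571 × 0.125 ≈ 3.571 mcg/mL.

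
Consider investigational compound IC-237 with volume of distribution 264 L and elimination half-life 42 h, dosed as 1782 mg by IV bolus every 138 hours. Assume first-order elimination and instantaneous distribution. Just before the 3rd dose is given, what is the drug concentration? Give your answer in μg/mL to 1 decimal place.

f = (1/2)^(τ/t½) = (1/2)^(138/42) ≈ 0.1025.
C₀ = D/Vd = 1782/264 ≈ 6.750 μg/mL.
Before the 3rd dose, 2 doses have been given. Superposition: Cmin = C₀·(f + f²).
≈ 6.750 × (0.1025 + 0.0105) ≈ 6.750 × 0.1130 ≈ 0.763 μg/mL.

0.8 μg/mL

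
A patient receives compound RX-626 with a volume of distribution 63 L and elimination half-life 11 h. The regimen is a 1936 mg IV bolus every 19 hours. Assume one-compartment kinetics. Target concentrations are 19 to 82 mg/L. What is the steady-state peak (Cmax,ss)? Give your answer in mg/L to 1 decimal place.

k = ln2/t½ = ln2/11 ≈ 0.063013 h⁻¹; fraction remaining f = e^(−kτ) = e^(−0.063013×19) ≈ 0.3020.
Accumulation ratio R = 1/(1 − f) ≈ 1/0.6980 ≈ 1.4327.
Single-dose peak C₀ = D/Vd = 1936/63 ≈ 30.730 mg/L.
Steady-state peak Cmax,ss = C₀·R ≈ 30.730 × 1.4327 ≈ 44.027 mg/L.
Peak 44.0 mg/L vs MTC 82 mg/L: below toxic threshold.

44.0 mg/L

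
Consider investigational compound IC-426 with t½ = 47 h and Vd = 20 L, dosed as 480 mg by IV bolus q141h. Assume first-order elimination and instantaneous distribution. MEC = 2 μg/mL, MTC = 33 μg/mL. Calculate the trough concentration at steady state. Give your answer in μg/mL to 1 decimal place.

3.4 μg/mL

The dosing interval is 3 half-lives, so f = 2^(−3) = 0.125.
At steady state, R = 1/(1 − 0.125) = 8/7.
Single-dose peak C₀ = D/Vd = 480/20 = 24 μg/mL.
Steady-state peak Cmax,ss = C₀·R = 24 × 8/7 ≈ 27.429 μg/mL.
Steady-state trough Cmin,ss = Cmax,ss·f ≈ 27.429 × 0.125 ≈ 3.429 μg/mL.
Trough 3.4 μg/mL vs MEC 2 μg/mL: adequate.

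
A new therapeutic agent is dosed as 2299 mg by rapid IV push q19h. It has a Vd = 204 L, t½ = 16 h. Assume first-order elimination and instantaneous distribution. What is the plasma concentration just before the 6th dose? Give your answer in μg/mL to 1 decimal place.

8.7 μg/mL

f = (1/2)^(τ/t½) = (1/2)^(19/16) ≈ 0.4391.
C₀ = D/Vd = 2299/204 ≈ 11.270 μg/mL.
Before the 6th dose, 5 doses have been given. Superposition: Cmin = C₀·(f + f² + … + f^5).
≈ 11.270 × (0.4391 + 0.1928 + 0.0847 + 0.0372 + 0.0163) ≈ 11.270 × 0.7701 ≈ 8.679 μg/mL.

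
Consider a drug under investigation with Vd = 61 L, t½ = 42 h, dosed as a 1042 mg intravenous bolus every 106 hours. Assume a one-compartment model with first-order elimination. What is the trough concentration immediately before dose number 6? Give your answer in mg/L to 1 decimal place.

f = (1/2)^(τ/t½) = (1/2)^(106/42) ≈ 0.1739.
C₀ = D/Vd = 1042/61 ≈ 17.082 mg/L.
Before the 6th dose, 5 doses have been given. Superposition: Cmin = C₀·(f + f² + … + f^5).
≈ 17.082 × (0.1739 + 0.0302 + 0.0053 + 0.0009 + 0.0002) ≈ 17.082 × 0.2105 ≈ 3.596 mg/L.

3.6 mg/L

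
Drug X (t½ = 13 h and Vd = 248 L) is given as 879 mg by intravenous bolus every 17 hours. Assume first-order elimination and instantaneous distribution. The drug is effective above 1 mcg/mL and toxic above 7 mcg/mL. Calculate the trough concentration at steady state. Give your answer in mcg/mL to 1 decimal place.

k = ln2/t½ = ln2/13 ≈ 0.053319 h⁻¹; fraction remaining f = e^(−kτ) = e^(−0.053319×17) ≈ 0.4040.
Accumulation ratio R = 1/(1 − f) ≈ 1/0.5960 ≈ 1.6779.
Each bolus raises the concentration by D/Vd = 879/248 ≈ 3.544 mcg/mL.
Cmax,ss = C₀/(1 − f) ≈ 3.544/0.5960 ≈ 5.946 mcg/mL.
One interval later, Cmin,ss = Cmax,ss·e^(−kτ) ≈ 5.946 × 0.4040 ≈ 2.402 mcg/mL.
Trough 2.4 mcg/mL vs MEC 1 mcg/mL: adequate.

2.4 mcg/mL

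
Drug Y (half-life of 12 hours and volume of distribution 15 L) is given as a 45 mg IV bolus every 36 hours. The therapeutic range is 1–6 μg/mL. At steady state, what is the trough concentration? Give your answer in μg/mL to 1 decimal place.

The dosing interval is 3 half-lives, so f = 2^(−3) = 0.125.
At steady state, R = 1/(1 − 0.125) = 8/7.
Single-dose peak C₀ = D/Vd = 45/15 = 3 μg/mL.
Steady-state peak Cmax,ss = C₀·R = 3 × 8/7 ≈ 3.429 μg/mL.
Steady-state trough Cmin,ss = Cmax,ss·f ≈ 3.429 × 0.125 ≈ 0.429 μg/mL.
Trough 0.4 μg/mL vs MEC 1 μg/mL: subtherapeutic.

0.4 μg/mL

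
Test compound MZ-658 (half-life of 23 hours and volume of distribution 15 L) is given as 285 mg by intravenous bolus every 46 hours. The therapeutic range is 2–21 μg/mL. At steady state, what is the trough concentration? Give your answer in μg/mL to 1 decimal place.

6.3 μg/mL

τ = 46 h = 2 half-lives, so f = (1/2)^2 = 0.25.
At steady state, R = 1/(1 − 0.25) = 4/3.
Single-dose peak C₀ = D/Vd = 285/15 = 19 μg/mL.
Steady-state peak Cmax,ss = C₀·R = 19 × 4/3 ≈ 25.333 μg/mL.
Steady-state trough Cmin,ss = Cmax,ss·f ≈ 25.333 × 0.25 ≈ 6.333 μg/mL.
Trough 6.3 μg/mL vs MEC 2 μg/mL: adequate.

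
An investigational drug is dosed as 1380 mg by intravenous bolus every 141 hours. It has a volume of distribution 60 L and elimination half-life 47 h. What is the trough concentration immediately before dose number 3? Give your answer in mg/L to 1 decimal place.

f = (1/2)^(τ/t½) = (1/2)^(141/47) ≈ 0.1250.
C₀ = D/Vd = 1380/60 ≈ 23.000 mg/L.
Before the 3rd dose, 2 doses have been given. Superposition: Cmin = C₀·(f + f²).
≈ 23.000 × (0.1250 + 0.0156) ≈ 23.000 × 0.1406 ≈ 3.234 mg/L.

3.2 mg/L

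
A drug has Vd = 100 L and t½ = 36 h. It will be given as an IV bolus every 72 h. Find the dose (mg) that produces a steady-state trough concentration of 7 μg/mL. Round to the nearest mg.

2100 mg

τ/t½ = 72/36 ≈ 2, so f = (1/2)^(72/36) ≈ 0.250000.
Cmin,ss = (D/Vd)·f/(1−f), so D = Cmin,ss·Vd·(1−f)/f.
D = 7 × 100 × (1−f)/f ≈ 7 × 100 × 3.00000 ≈ 2100.00 mg.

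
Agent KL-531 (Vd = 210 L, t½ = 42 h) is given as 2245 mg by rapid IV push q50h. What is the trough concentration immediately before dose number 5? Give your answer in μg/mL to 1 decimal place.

f = (1/2)^(τ/t½) = (1/2)^(50/42) ≈ 0.4382.
C₀ = D/Vd = 2245/210 ≈ 10.690 μg/mL.
Before the 5th dose, 4 doses have been given. Superposition: Cmin = C₀·(f + f² + … + f^4).
≈ 10.690 × (0.4382 + 0.1920 + 0.0841 + 0.0369) ≈ 10.690 × 0.7512 ≈ 8.030 μg/mL.

8.0 μg/mL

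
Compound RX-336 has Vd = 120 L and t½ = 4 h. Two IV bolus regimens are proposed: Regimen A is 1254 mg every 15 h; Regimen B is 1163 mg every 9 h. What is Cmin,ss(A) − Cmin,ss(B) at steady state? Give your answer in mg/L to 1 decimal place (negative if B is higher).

-1.7 mg/L

Regimen A: f = (1/2)^(15/4) ≈ 0.0743; Cmin,ss = (1254/120)·f/(1−f) ≈ 0.839 mg/L.
Regimen B: f = (1/2)^(9/4) ≈ 0.2102; Cmin,ss = (1163/120)·f/(1−f) ≈ 2.579 mg/L.
Difference ≈ 0.839 − 2.579 ≈ -1.740 mg/L.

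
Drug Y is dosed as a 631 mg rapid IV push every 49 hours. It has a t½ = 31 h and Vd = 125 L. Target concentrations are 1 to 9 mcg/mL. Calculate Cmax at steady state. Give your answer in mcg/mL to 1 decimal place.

7.6 mcg/mL

k = ln2/t½ = ln2/31 ≈ 0.022360 h⁻¹; fraction remaining f = e^(−kτ) = e^(−0.022360×49) ≈ 0.3343.
Accumulation ratio R = 1/(1 − f) ≈ 1/0.6657 ≈ 1.5022.
Each bolus raises the concentration by D/Vd = 631/125 ≈ 5.048 mcg/mL.
Cmax,ss = C₀/(1 − f) ≈ 5.048/0.6657 ≈ 7.583 mcg/mL.
Peak 7.6 mcg/mL vs MTC 9 mcg/mL: below toxic threshold.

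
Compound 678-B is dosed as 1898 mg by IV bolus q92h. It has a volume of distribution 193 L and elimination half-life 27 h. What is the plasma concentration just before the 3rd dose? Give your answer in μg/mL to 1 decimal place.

f = (1/2)^(τ/t½) = (1/2)^(92/27) ≈ 0.0942.
C₀ = D/Vd = 1898/193 ≈ 9.834 μg/mL.
Before the 3rd dose, 2 doses have been given. Superposition: Cmin = C₀·(f + f²).
≈ 9.834 × (0.0942 + 0.0089) ≈ 9.834 × 0.1031 ≈ 1.014 μg/mL.

1.0 μg/mL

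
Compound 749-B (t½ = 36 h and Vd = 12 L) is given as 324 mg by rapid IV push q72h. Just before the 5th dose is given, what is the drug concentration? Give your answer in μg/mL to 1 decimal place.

f = (1/2)^(τ/t½) = (1/2)^(72/36) ≈ 0.2500.
C₀ = D/Vd = 324/12 ≈ 27.000 μg/mL.
Before the 5th dose, 4 doses have been given. Superposition: Cmin = C₀·(f + f² + … + f^4).
≈ 27.000 × (0.2500 + 0.0625 + 0.0156 + 0.0039) ≈ 27.000 × 0.3320 ≈ 8.964 μg/mL.

9.0 μg/mL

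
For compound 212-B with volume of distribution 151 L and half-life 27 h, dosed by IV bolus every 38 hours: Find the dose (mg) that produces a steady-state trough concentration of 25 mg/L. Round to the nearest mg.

6239 mg

τ/t½ = 38/27 ≈ 1.4074, so f = (1/2)^(38/27) ≈ 0.376989.
Cmin,ss = (D/Vd)·f/(1−f), so D = Cmin,ss·Vd·(1−f)/f.
D = 25 × 151 × (1−f)/f ≈ 25 × 151 × 1.65260 ≈ 6238.57 mg.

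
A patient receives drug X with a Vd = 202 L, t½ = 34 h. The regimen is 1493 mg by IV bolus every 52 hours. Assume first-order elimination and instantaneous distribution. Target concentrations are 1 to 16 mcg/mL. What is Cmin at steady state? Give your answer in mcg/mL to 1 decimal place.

k = ln2/t½ = ln2/34 ≈ 0.020387 h⁻¹; fraction remaining f = e^(−kτ) = e^(−0.020387×52) ≈ 0.3464.
Single-dose peak C₀ = D/Vd = 1493/202 ≈ 7.391 mcg/mL.
Steady-state trough Cmin,ss = C₀·f/(1−f) ≈ 7.391 × 0.3464/0.6536 ≈ 3.917 mcg/mL.
Trough 3.9 mcg/mL vs MEC 1 mcg/mL: adequate.

3.9 mcg/mL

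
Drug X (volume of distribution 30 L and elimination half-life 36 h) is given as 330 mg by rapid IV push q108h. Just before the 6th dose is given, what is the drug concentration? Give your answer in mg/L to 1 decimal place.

f = (1/2)^(τ/t½) = (1/2)^(108/36) ≈ 0.1250.
C₀ = D/Vd = 330/30 ≈ 11.000 mg/L.
Before the 6th dose, 5 doses have been given. Superposition: Cmin = C₀·(f + f² + … + f^5).
≈ 11.000 × (0.1250 + 0.0156 + 0.0020 + 0.0002 + 0.0000) ≈ 11.000 × 0.1428 ≈ 1.571 mg/L.

1.6 mg/L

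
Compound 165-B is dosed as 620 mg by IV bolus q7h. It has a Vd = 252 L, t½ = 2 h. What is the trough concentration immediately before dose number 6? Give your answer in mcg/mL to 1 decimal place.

f = (1/2)^(τ/t½) = (1/2)^(7/2) ≈ 0.0884.
C₀ = D/Vd = 620/252 ≈ 2.460 mcg/mL.
Before the 6th dose, 5 doses have been given. Superposition: Cmin = C₀·(f + f² + … + f^5).
≈ 2.460 × (0.0884 + 0.0078 + 0.0007 + 0.0001 + 0.0000) ≈ 2.460 × 0.0970 ≈ 0.239 mcg/mL.

0.2 mcg/mL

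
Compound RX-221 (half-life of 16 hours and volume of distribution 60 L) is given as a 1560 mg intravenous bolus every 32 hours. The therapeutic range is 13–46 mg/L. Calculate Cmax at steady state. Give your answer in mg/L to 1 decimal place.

τ = 32 h = 2 half-lives, so f = (1/2)^2 = 0.25.
Accumulation ratio R = 1/(1 − f) = 1/0.75 = 4/3.
Single-dose peak C₀ = D/Vd = 1560/60 = 26 mg/L.
Steady-state peak Cmax,ss = C₀·R = 26 × 4/3 ≈ 34.667 mg/L.
Peak 34.7 mg/L vs MTC 46 mg/L: below toxic threshold.

34.7 mg/L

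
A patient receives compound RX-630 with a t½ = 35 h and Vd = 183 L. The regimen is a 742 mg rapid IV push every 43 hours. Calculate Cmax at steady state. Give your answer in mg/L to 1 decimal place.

Over one 43-h interval, 43/35 ≈ 1.2286 half-lives elapse, leaving f ≈ 0.4267 of each dose.
At steady state, accumulation factor R = 1/(1 − e^(−kτ)) ≈ 1.7443.
Each bolus raises the concentration by D/Vd = 742/183 ≈ 4.055 mg/L.
Steady-state peak Cmax,ss = C₀·R ≈ 4.055 × 1.7443 ≈ 7.073 mg/L.

7.1 mg/L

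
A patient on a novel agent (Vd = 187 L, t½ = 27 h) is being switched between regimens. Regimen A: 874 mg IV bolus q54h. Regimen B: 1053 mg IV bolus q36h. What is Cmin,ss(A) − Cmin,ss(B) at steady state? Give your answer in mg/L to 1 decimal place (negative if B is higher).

Regimen A: f = (1/2)^(54/27) ≈ 0.2500; Cmin,ss = (874/187)·f/(1−f) ≈ 1.558 mg/L.
Regimen B: f = (1/2)^(36/27) ≈ 0.3969; Cmin,ss = (1053/187)·f/(1−f) ≈ 3.706 mg/L.
Difference ≈ 1.558 − 3.706 ≈ -2.148 mg/L.

-2.1 mg/L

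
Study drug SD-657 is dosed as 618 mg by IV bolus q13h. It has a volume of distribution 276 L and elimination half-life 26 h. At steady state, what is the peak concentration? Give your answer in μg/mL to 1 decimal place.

7.6 μg/mL

k = ln2/t½ = ln2/26 ≈ 0.026660 h⁻¹; fraction remaining f = e^(−kτ) = e^(−0.026660×13) ≈ 0.7071.
Accumulation ratio R = 1/(1 − f) ≈ 1/0.2929 ≈ 3.4141.
Each bolus raises the concentration by D/Vd = 618/276 ≈ 2.239 μg/mL.
Steady-state peak Cmax,ss = C₀·R ≈ 2.239 × 3.4141 ≈ 7.644 μg/mL.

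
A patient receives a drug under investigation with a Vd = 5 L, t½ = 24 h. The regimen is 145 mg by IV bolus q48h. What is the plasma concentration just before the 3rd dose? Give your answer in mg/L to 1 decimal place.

f = (1/2)^(τ/t½) = (1/2)^(48/24) ≈ 0.2500.
C₀ = D/Vd = 145/5 ≈ 29.000 mg/L.
Before the 3rd dose, 2 doses have been given. Superposition: Cmin = C₀·(f + f²).
≈ 29.000 × (0.2500 + 0.0625) ≈ 29.000 × 0.3125 ≈ 9.062 mg/L.

9.1 mg/L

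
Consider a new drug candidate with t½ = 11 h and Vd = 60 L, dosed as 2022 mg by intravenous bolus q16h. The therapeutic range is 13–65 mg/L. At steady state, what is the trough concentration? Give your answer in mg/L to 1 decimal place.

19.4 mg/L

Over one 16-h interval, 16/11 ≈ 1.4545 half-lives elapse, leaving f ≈ 0.3649 of each dose.
Accumulation ratio R = 1/(1 − f) ≈ 1/0.6351 ≈ 1.5746.
Each bolus raises the concentration by D/Vd = 2022/60 ≈ 33.700 mg/L.
Cmax,ss = C₀/(1 − f) ≈ 33.700/0.6351 ≈ 53.063 mg/L.
One interval later, Cmin,ss = Cmax,ss·e^(−kτ) ≈ 53.063 × 0.3649 ≈ 19.363 mg/L.
Trough 19.4 mg/L vs MEC 13 mg/L: adequate.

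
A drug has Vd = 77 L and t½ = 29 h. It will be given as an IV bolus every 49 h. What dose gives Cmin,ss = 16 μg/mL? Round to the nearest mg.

2742 mg

τ/t½ = 49/29 ≈ 1.6897, so f = (1/2)^(49/29) ≈ 0.310001.
Cmin,ss = (D/Vd)·f/(1−f), so D = Cmin,ss·Vd·(1−f)/f.
D = 16 × 77 × (1−f)/f ≈ 16 × 77 × 2.22580 ≈ 2742.19 mg.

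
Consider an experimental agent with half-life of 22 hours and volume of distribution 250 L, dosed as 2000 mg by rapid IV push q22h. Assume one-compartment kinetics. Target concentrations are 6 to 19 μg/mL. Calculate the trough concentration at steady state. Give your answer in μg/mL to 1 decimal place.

8.0 μg/mL

τ = 22 h = 1 half-life, so f = (1/2)^1 = 0.5.
Accumulation ratio R = 1/(1 − f) = 1/0.5 = 2/1.
Single-dose peak C₀ = D/Vd = 2000/250 = 8 μg/mL.
Steady-state peak Cmax,ss = C₀·R = 8 × 2/1 ≈ 16.000 μg/mL.
Steady-state trough Cmin,ss = Cmax,ss·f ≈ 16.000 × 0.5 ≈ 8.000 μg/mL.
Trough 8.0 μg/mL vs MEC 6 μg/mL: adequate.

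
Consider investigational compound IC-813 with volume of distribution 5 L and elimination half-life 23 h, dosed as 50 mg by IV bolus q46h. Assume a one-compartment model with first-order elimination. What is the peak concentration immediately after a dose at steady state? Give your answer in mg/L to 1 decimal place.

τ = 46 h = 2 half-lives, so f = (1/2)^2 = 0.25.
Accumulation ratio R = 1/(1 − f) = 1/0.75 = 4/3.
Single-dose peak C₀ = D/Vd = 50/5 = 10 mg/L.
Steady-state peak Cmax,ss = C₀·R = 10 × 4/3 ≈ 13.333 mg/L.

13.3 mg/L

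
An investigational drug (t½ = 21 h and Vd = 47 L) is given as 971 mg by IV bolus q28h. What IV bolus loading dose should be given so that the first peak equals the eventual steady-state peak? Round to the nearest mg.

1610 mg

f = (1/2)^(28/21) ≈ 0.396850; accumulation ratio R = 1/(1−f) ≈ 1.65796.
Loading dose to hit Cmax,ss on first dose: D_load = D_maint·R ≈ 971 × 1.65796 ≈ 1609.88 mg.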